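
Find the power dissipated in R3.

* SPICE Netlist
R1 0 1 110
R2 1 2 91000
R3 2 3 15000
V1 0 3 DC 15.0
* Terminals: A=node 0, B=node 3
Nodal analysis, taking node 3 as the 0 V reference.
Source V1 fixes V_0 = 15 V.
KCL at each unknown node (sum of currents leaving = 0; resistances in Ω):
  Node 1: (V_1 - 15)/110 + (V_1 - V_2)/91000 = 0
  Node 2: (V_2 - V_1)/91000 + (V_2 - 0)/15000 = 0
Collecting terms (coefficients in siemens):
  0.009102·V_1 - 0.00001099·V_2 = 0.1364
  0.00007766·V_2 - 0.00001099·V_1 = 0
Determinant D = (0.009102)(0.00007766) - (-0.00001099)(-0.00001099) = 0.0000007067
V_1 = [(0.1364)(0.00007766) - (-0.00001099)(0)]/D = 14.98 V
V_2 = [(0.009102)(0) - (0.1364)(-0.00001099)]/D = 2.12 V
I_R3 = (V_2 - V_3)/R3 = (2.12 - 0)/15000 = 0.0001414 A
P_R3 = I_R3² × R3 = (0.0001414)² × 15000 = 0.0002998 W

Final answer: 0.0002998 W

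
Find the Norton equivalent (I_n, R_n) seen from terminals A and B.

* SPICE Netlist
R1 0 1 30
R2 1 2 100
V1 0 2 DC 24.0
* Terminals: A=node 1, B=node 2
Find the Thévenin equivalent first; then I_n = V_th/R_th and R_n = R_th.
Step 1 — V_th is the open-circuit voltage V_A - V_B (nothing connected across the terminals).
Nodal analysis, taking node 2 as the 0 V reference.
Source V1 fixes V_0 = 24 V.
KCL at each unknown node (sum of currents leaving = 0; resistances in Ω):
  Node 1: (V_1 - 24)/30 + (V_1 - 0)/100 = 0
Collecting terms: 0.04333 × V_1 = 0.8  =>  V_1 = 18.46 V
V_th = V_1 - V_2 = 18.46 - 0 = 18.46 V
Step 2 — R_th: zero the source — replace V1 by a short circuit (node 2 merges into node 0) — and find the resistance seen between A (node 1) and B (node 0).
Reduce the network between node 1 (A) and node 0 (B) by series/parallel combination:
  Rp1 = R1 ‖ R2 (parallel, both between nodes 0 and 1) = 1/(1/30 + 1/100) = 23.08 Ω
R_th = 23.08 Ω
I_n = V_th/R_th = 18.46/23.08 = 0.8 A, and R_n = R_th = 23.08 Ω

Final answer: I_n = 0.8 A, R_n = 23.08 Ω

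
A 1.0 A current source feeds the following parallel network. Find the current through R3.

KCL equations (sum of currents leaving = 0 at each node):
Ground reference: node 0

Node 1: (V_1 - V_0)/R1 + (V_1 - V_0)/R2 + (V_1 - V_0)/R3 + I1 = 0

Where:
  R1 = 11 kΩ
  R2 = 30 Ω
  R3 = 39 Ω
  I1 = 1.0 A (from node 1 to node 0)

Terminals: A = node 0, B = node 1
All resistors sit directly between nodes 0 and 1, so they are in parallel and share one voltage V; the full source current 1 A splits among them.
1/R_par = 1/11000 + 1/30 + 1/39 = 0.05907 S  =>  R_par = 16.93 Ω
V = I × R_par = 1 × 16.93 = 16.93 V
I_R3 = V/R3 = 16.93/39 = 0.4341 A

Final answer: 0.4341 A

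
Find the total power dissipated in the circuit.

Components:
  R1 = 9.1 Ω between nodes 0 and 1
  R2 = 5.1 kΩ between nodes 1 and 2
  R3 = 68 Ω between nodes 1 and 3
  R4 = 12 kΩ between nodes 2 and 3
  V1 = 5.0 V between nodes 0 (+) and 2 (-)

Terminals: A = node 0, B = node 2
Nodal analysis, taking node 2 as the 0 V reference.
Source V1 fixes V_0 = 5 V.
KCL at each unknown node (sum of currents leaving = 0; resistances in Ω):
  Node 1: (V_1 - 5)/9.1 + (V_1 - 0)/5100 + (V_1 - V_3)/68 = 0
  Node 3: (V_3 - V_1)/68 + (V_3 - 0)/12000 = 0
Collecting terms (coefficients in siemens):
  0.1248·V_1 - 0.01471·V_3 = 0.5495
  0.01479·V_3 - 0.01471·V_1 = 0
Determinant D = (0.1248)(0.01479) - (-0.01471)(-0.01471) = 0.001629
V_1 = [(0.5495)(0.01479) - (-0.01471)(0)]/D = 4.987 V
V_3 = [(0.1248)(0) - (0.5495)(-0.01471)]/D = 4.959 V
Power in each resistor, P = (ΔV)²/R:
  P_R1 = (5 - 4.987)²/9.1 = 0.00001761 W
  P_R2 = (4.987 - 0)²/5100 = 0.004877 W
  P_R3 = (4.987 - 4.959)²/68 = 0.00001161 W
  P_R4 = (0 - 4.959)²/12000 = 0.00205 W
P_total = P_R1 + P_R2 + P_R3 + P_R4 = 0.006956 W

Final answer: 0.006956 W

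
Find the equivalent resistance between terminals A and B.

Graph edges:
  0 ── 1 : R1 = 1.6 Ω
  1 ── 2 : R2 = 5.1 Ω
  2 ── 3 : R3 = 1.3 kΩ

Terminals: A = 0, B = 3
Reduce the network between node 0 (A) and node 3 (B) by series/parallel combination:
  Rs1 = R1 + R2 (series, joined only at node 1) = 1.6 + 5.1 = 6.7 Ω
  Rs2 = R3 + Rs1 (series, joined only at node 2) = 1300 + 6.7 = 1307 Ω
R_eq = 1.307 kΩ

Final answer: 1.307 kΩ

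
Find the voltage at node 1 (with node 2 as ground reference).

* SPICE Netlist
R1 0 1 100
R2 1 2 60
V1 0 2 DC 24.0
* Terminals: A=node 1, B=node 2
Nodal analysis, taking node 2 as the 0 V reference.
Source V1 fixes V_0 = 24 V.
KCL at each unknown node (sum of currents leaving = 0; resistances in Ω):
  Node 1: (V_1 - 24)/100 + (V_1 - 0)/60 = 0
Collecting terms: 0.02667 × V_1 = 0.24  =>  V_1 = 9 V
The requested potential is V_1 = 9 V.

Final answer: V_1 = 9 V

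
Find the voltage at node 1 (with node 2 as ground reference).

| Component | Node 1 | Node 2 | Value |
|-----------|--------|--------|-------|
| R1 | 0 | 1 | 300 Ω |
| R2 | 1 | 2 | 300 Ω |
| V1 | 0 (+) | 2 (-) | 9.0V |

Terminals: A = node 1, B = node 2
Nodal analysis, taking node 2 as the 0 V reference.
Source V1 fixes V_0 = 9 V.
KCL at each unknown node (sum of currents leaving = 0; resistances in Ω):
  Node 1: (V_1 - 9)/300 + (V_1 - 0)/300 = 0
Collecting terms: 0.006667 × V_1 = 0.03  =>  V_1 = 4.5 V
The requested potential is V_1 = 4.5 V.

Final answer: V_1 = 4.5 V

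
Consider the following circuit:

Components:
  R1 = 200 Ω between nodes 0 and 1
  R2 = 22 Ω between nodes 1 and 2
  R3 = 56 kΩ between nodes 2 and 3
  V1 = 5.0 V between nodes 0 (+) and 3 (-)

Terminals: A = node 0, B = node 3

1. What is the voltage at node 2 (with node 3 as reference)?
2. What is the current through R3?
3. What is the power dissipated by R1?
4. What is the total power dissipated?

Nodal analysis, taking node 3 as the 0 V reference.
Source V1 fixes V_0 = 5 V.
KCL at each unknown node (sum of currents leaving = 0; resistances in Ω):
  Node 1: (V_1 - 5)/200 + (V_1 - V_2)/22 = 0
  Node 2: (V_2 - V_1)/22 + (V_2 - 0)/56000 = 0
Collecting terms (coefficients in siemens):
  0.05045·V_1 - 0.04545·V_2 = 0.025
  0.04547·V_2 - 0.04545·V_1 = 0
Determinant D = (0.05045)(0.04547) - (-0.04545)(-0.04545) = 0.0002282
V_1 = [(0.025)(0.04547) - (-0.04545)(0)]/D = 4.982 V
V_2 = [(0.05045)(0) - (0.025)(-0.04545)]/D = 4.98 V
Part 1:
  Read off the nodal solution: V_2 = 4.98 V
Part 2:
  I_R3 = (V_2 - V_3)/R3 = (4.98 - 0)/56000 = 0.00008893 A
  Magnitude: I_R3 = 0.00008893 A
Part 3:
  I_R1 = (V_0 - V_1)/R1 = (5 - 4.982)/200 = 0.00008893 A
  P_R1 = I_R1² × R1 = (0.00008893)² × 200 = 0.000001582 W
Part 4:
  Power in each resistor, P = (ΔV)²/R:
    P_R1 = (5 - 4.982)²/200 = 0.000001582 W
    P_R2 = (4.982 - 4.98)²/22 = 0.000000174 W
    P_R3 = (4.98 - 0)²/56000 = 0.0004429 W
  P_total = P_R1 + P_R2 + P_R3 = 0.0004447 W

Final answers:
1. V_2 = 4.98 V
2. I_R3 = 8.893e-05 A
3. P_R1 = 1.582e-06 W
4. P_total = 0.0004447 W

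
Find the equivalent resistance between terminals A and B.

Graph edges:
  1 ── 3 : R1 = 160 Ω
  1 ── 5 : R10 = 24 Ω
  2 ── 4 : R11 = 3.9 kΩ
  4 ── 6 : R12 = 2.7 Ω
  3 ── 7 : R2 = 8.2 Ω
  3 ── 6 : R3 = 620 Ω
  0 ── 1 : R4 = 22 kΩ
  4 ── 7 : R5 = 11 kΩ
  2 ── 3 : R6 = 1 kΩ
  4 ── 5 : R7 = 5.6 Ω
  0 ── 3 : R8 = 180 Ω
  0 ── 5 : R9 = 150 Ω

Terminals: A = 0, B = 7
The network is not a plain series/parallel combination. Inject a 1 A test current into terminal A (node 0) and return it from terminal B (node 7); then R_eq = V_A / (1 A).
Nodal analysis, taking node 7 as the 0 V reference.
Current source I_test pushes 1 A into node 0 and draws it out of node 7.
KCL at each unknown node (sum of currents leaving = 0; resistances in Ω):
  Node 0: (V_0 - V_1)/22000 + (V_0 - V_3)/180 + (V_0 - V_5)/150 - 1 = 0
  Node 1: (V_1 - V_0)/22000 + (V_1 - V_3)/160 + (V_1 - V_5)/24 = 0
  Node 2: (V_2 - V_3)/1000 + (V_2 - V_4)/3900 = 0
  Node 3: (V_3 - V_0)/180 + (V_3 - V_1)/160 + (V_3 - V_2)/1000 + (V_3 - 0)/8.2 + (V_3 - V_6)/620 = 0
  Node 4: (V_4 - V_2)/3900 + (V_4 - 0)/11000 + (V_4 - V_5)/5.6 + (V_4 - V_6)/2.7 = 0
  Node 5: (V_5 - V_0)/150 + (V_5 - V_1)/24 + (V_5 - V_4)/5.6 = 0
  Node 6: (V_6 - V_3)/620 + (V_6 - V_4)/2.7 = 0
Collecting terms (coefficients in siemens):
  0.01227·V_0 - 0.00004545·V_1 - 0.005556·V_3 - 0.006667·V_5 = 1
  0.04796·V_1 - 0.00004545·V_0 - 0.00625·V_3 - 0.04167·V_5 = 0
  0.001256·V_2 - 0.001·V_3 - 0.0002564·V_4 = 0
  0.1364·V_3 - 0.005556·V_0 - 0.00625·V_1 - 0.001·V_2 - 0.001613·V_6 = 0
  0.5493·V_4 - 0.0002564·V_2 - 0.1786·V_5 - 0.3704·V_6 = 0
  0.2269·V_5 - 0.006667·V_0 - 0.04167·V_1 - 0.1786·V_4 = 0
  0.372·V_6 - 0.001613·V_3 - 0.3704·V_4 = 0
Solving these 7 simultaneous equations (Gaussian elimination) gives:
  V_0 = 118.5 V, V_1 = 54.08 V, V_2 = 18.8 V, V_3 = 8.155 V
  V_4 = 60.34 V, V_5 = 60.9 V, V_6 = 60.11 V
R_eq = V_0 / 1 A = 118.5 Ω

Final answer: 118.5 Ω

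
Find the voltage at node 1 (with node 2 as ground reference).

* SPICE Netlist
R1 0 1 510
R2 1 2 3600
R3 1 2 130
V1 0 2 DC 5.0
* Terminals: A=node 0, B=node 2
Nodal analysis, taking node 2 as the 0 V reference.
Source V1 fixes V_0 = 5 V.
KCL at each unknown node (sum of currents leaving = 0; resistances in Ω):
  Node 1: (V_1 - 5)/510 + (V_1 - 0)/3600 + (V_1 - 0)/130 = 0
Collecting terms: 0.009931 × V_1 = 0.009804  =>  V_1 = 0.9872 V
The requested potential is V_1 = 0.9872 V.

Final answer: V_1 = 0.9872 V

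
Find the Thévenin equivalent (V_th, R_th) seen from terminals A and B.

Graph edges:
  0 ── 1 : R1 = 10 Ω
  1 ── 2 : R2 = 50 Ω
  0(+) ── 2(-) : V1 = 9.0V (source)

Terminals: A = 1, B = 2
Step 1 — V_th is the open-circuit voltage V_A - V_B (nothing connected across the terminals).
Nodal analysis, taking node 2 as the 0 V reference.
Source V1 fixes V_0 = 9 V.
KCL at each unknown node (sum of currents leaving = 0; resistances in Ω):
  Node 1: (V_1 - 9)/10 + (V_1 - 0)/50 = 0
Collecting terms: 0.12 × V_1 = 0.9  =>  V_1 = 7.5 V
V_th = V_1 - V_2 = 7.5 - 0 = 7.5 V
Step 2 — R_th: zero the source — replace V1 by a short circuit (node 2 merges into node 0) — and find the resistance seen between A (node 1) and B (node 0).
Reduce the network between node 1 (A) and node 0 (B) by series/parallel combination:
  Rp1 = R1 ‖ R2 (parallel, both between nodes 0 and 1) = 1/(1/10 + 1/50) = 8.333 Ω
R_th = 8.333 Ω

Final answer: V_th = 7.5 V, R_th = 8.333 Ω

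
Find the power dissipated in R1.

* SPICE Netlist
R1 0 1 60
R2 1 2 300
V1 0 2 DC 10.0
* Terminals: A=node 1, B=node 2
Nodal analysis, taking node 2 as the 0 V reference.
Source V1 fixes V_0 = 10 V.
KCL at each unknown node (sum of currents leaving = 0; resistances in Ω):
  Node 1: (V_1 - 10)/60 + (V_1 - 0)/300 = 0
Collecting terms: 0.02 × V_1 = 0.1667  =>  V_1 = 8.333 V
I_R1 = (V_0 - V_1)/R1 = (10 - 8.333)/60 = 0.02778 A
P_R1 = I_R1² × R1 = (0.02778)² × 60 = 0.0463 W

Final answer: 0.0463 W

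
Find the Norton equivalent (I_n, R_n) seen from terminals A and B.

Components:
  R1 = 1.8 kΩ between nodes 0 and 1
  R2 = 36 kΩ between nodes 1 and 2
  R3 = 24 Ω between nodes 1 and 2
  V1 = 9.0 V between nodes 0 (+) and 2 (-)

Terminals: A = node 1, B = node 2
Find the Thévenin equivalent first; then I_n = V_th/R_th and R_n = R_th.
Step 1 — V_th is the open-circuit voltage V_A - V_B (nothing connected across the terminals).
Nodal analysis, taking node 2 as the 0 V reference.
Source V1 fixes V_0 = 9 V.
KCL at each unknown node (sum of currents leaving = 0; resistances in Ω):
  Node 1: (V_1 - 9)/1800 + (V_1 - 0)/36000 + (V_1 - 0)/24 = 0
Collecting terms: 0.04225 × V_1 = 0.005  =>  V_1 = 0.1183 V
V_th = V_1 - V_2 = 0.1183 - 0 = 0.1183 V
Step 2 — R_th: zero the source — replace V1 by a short circuit (node 2 merges into node 0) — and find the resistance seen between A (node 1) and B (node 0).
Reduce the network between node 1 (A) and node 0 (B) by series/parallel combination:
  Rp1 = R1 ‖ R2 ‖ R3 (parallel, all between nodes 0 and 1) = 1/(1/1800 + 1/36000 + 1/24) = 23.67 Ω
R_th = 23.67 Ω
I_n = V_th/R_th = 0.1183/23.67 = 0.005 A, and R_n = R_th = 23.67 Ω

Final answer: I_n = 0.005 A, R_n = 23.67 Ω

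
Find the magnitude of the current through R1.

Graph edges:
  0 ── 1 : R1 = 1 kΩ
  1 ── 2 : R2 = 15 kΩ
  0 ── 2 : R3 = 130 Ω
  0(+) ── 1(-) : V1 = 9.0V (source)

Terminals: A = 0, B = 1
Nodal analysis, taking node 1 as the 0 V reference.
Source V1 fixes V_0 = 9 V.
KCL at each unknown node (sum of currents leaving = 0; resistances in Ω):
  Node 2: (V_2 - 0)/15000 + (V_2 - 9)/130 = 0
Collecting terms: 0.007759 × V_2 = 0.06923  =>  V_2 = 8.923 V
I_R1 = (V_0 - V_1)/R1 = (9 - 0)/1000 = 0.009 A
|I_R1| = 0.009 A

Final answer: |I_R1| = 0.009 A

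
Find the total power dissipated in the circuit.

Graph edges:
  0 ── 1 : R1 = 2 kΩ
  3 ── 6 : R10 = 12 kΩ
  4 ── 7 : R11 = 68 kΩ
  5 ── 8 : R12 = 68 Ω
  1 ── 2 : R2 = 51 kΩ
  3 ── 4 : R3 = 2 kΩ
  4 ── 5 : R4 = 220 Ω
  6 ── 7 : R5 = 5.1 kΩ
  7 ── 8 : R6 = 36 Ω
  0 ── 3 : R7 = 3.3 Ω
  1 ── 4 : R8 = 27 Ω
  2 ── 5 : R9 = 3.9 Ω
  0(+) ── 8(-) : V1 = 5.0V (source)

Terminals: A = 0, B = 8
Nodal analysis, taking node 8 as the 0 V reference.
Source V1 fixes V_0 = 5 V.
KCL at each unknown node (sum of currents leaving = 0; resistances in Ω):
  Node 1: (V_1 - 5)/2000 + (V_1 - V_2)/51000 + (V_1 - V_4)/27 = 0
  Node 2: (V_2 - V_1)/51000 + (V_2 - V_5)/3.9 = 0
  Node 3: (V_3 - V_4)/2000 + (V_3 - 5)/3.3 + (V_3 - V_6)/12000 = 0
  Node 4: (V_4 - V_3)/2000 + (V_4 - V_5)/220 + (V_4 - V_1)/27 + (V_4 - V_7)/68000 = 0
  Node 5: (V_5 - V_4)/220 + (V_5 - V_2)/3.9 + (V_5 - 0)/68 = 0
  Node 6: (V_6 - V_7)/5100 + (V_6 - V_3)/12000 = 0
  Node 7: (V_7 - V_6)/5100 + (V_7 - 0)/36 + (V_7 - V_4)/68000 = 0
Collecting terms (coefficients in siemens):
  0.03756·V_1 - 0.00001961·V_2 - 0.03704·V_4 = 0.0025
  0.2564·V_2 - 0.00001961·V_1 - 0.2564·V_5 = 0
  0.3036·V_3 - 0.0005·V_4 - 0.00008333·V_6 = 1.515
  0.0421·V_4 - 0.03704·V_1 - 0.0005·V_3 - 0.004545·V_5 - 0.00001471·V_7 = 0
  0.2757·V_5 - 0.2564·V_2 - 0.004545·V_4 = 0
  0.0002794·V_6 - 0.00008333·V_3 - 0.0001961·V_7 = 0
  0.02799·V_7 - 0.00001471·V_4 - 0.0001961·V_6 = 0
Solving these 7 simultaneous equations (Gaussian elimination) gives:
  V_1 = 1.156 V, V_2 = 0.2618 V, V_3 = 4.993 V, V_4 = 1.105 V
  V_5 = 0.2618 V, V_6 = 1.497 V, V_7 = 0.01107 V
Power in each resistor, P = (ΔV)²/R:
  P_R1 = (5 - 1.156)²/2000 = 0.007387 W
  P_R2 = (1.156 - 0.2618)²/51000 = 0.00001569 W
  P_R3 = (4.993 - 1.105)²/2000 = 0.007557 W
  P_R4 = (1.105 - 0.2618)²/220 = 0.003231 W
  P_R5 = (1.497 - 0.01107)²/5100 = 0.0004328 W
  P_R6 = (0.01107 - 0)²/36 = 0.000003402 W
  P_R7 = (5 - 4.993)²/3.3 = 0.00001649 W
  P_R8 = (1.156 - 1.105)²/27 = 0.00009791 W
  P_R9 = (0.2618 - 0.2618)²/3.9 = 0.0000000012 W
  P_R10 = (4.993 - 1.497)²/12000 = 0.001018 W
  P_R11 = (1.105 - 0.01107)²/68000 = 0.00001759 W
  P_R12 = (0.2618 - 0)²/68 = 0.001008 W
P_total = P_R1 + P_R2 + P_R3 + P_R4 + P_R5 + P_R6 + P_R7 + P_R8 + P_R9 + P_R10 + P_R11 + P_R12 = 0.02079 W

Final answer: 0.02079 W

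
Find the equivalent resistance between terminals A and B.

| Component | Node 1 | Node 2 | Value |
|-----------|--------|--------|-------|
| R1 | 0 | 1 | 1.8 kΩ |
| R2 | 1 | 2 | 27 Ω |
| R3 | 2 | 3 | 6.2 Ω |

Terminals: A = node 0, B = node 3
Reduce the network between node 0 (A) and node 3 (B) by series/parallel combination:
  Rs1 = R1 + R2 (series, joined only at node 1) = 1800 + 27 = 1827 Ω
  Rs2 = R3 + Rs1 (series, joined only at node 2) = 6.2 + 1827 = 1833 Ω
R_eq = 1.833 kΩ

Final answer: 1.833 kΩ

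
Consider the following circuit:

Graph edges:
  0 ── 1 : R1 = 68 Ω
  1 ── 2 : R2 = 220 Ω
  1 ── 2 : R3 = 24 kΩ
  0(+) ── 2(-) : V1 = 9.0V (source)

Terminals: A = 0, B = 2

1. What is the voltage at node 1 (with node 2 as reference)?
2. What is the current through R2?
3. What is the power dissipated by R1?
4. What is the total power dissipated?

Nodal analysis, taking node 2 as the 0 V reference.
Source V1 fixes V_0 = 9 V.
KCL at each unknown node (sum of currents leaving = 0; resistances in Ω):
  Node 1: (V_1 - 9)/68 + (V_1 - 0)/220 + (V_1 - 0)/24000 = 0
Collecting terms: 0.01929 × V_1 = 0.1324  =>  V_1 = 6.86 V
Part 1:
  Read off the nodal solution: V_1 = 6.86 V
Part 2:
  I_R2 = (V_1 - V_2)/R2 = (6.86 - 0)/220 = 0.03118 A
  Magnitude: I_R2 = 0.03118 A
Part 3:
  I_R1 = (V_0 - V_1)/R1 = (9 - 6.86)/68 = 0.03147 A
  P_R1 = I_R1² × R1 = (0.03147)² × 68 = 0.06734 W
Part 4:
  Power in each resistor, P = (ΔV)²/R:
    P_R1 = (9 - 6.86)²/68 = 0.06734 W
    P_R2 = (6.86 - 0)²/220 = 0.2139 W
    P_R3 = (6.86 - 0)²/24000 = 0.001961 W
  P_total = P_R1 + P_R2 + P_R3 = 0.2832 W

Final answers:
1. V_1 = 6.86 V
2. I_R2 = 0.03118 A
3. P_R1 = 0.06734 W
4. P_total = 0.2832 W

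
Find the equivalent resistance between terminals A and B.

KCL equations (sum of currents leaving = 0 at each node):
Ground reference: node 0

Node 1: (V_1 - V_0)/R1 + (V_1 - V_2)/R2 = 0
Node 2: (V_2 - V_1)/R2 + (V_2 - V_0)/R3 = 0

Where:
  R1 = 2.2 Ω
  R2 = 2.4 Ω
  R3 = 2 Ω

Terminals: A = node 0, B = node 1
Reduce the network between node 0 (A) and node 1 (B) by series/parallel combination:
  Rs1 = R3 + R2 (series, joined only at node 2) = 2 + 2.4 = 4.4 Ω
  Rp1 = R1 ‖ Rs1 (parallel, both between nodes 0 and 1) = 1/(1/2.2 + 1/4.4) = 1.467 Ω
R_eq = 1.467 Ω

Final answer: 1.467 Ω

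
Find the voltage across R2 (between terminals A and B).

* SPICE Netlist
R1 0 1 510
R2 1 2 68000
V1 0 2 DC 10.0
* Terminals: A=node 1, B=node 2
R1 and R2 are in series across V1 (node 0 → node 1 → node 2), and the output A–B is taken across R2, so this is a voltage divider.
Series current: I = V1/(R1 + R2) = 10/(510 + 68000) = 10/68510 = 0.000146 A
V_R2 = I × R2 = V1 × R2/(R1 + R2) = 10 × 68000/68510 = 9.926 V

Final answer: 9.926 V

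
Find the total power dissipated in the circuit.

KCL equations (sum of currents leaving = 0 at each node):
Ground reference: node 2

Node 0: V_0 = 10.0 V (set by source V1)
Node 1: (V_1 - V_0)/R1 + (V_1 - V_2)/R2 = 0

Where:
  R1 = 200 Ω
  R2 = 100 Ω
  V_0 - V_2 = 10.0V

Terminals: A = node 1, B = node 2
Nodal analysis, taking node 2 as the 0 V reference.
Source V1 fixes V_0 = 10 V.
KCL at each unknown node (sum of currents leaving = 0; resistances in Ω):
  Node 1: (V_1 - 10)/200 + (V_1 - 0)/100 = 0
Collecting terms: 0.015 × V_1 = 0.05  =>  V_1 = 3.333 V
Power in each resistor, P = (ΔV)²/R:
  P_R1 = (10 - 3.333)²/200 = 0.2222 W
  P_R2 = (3.333 - 0)²/100 = 0.1111 W
P_total = P_R1 + P_R2 = 0.3333 W

Final answer: 0.3333 W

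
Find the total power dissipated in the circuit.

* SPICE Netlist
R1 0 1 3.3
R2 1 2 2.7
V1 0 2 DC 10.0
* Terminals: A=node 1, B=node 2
Nodal analysis, taking node 2 as the 0 V reference.
Source V1 fixes V_0 = 10 V.
KCL at each unknown node (sum of currents leaving = 0; resistances in Ω):
  Node 1: (V_1 - 10)/3.3 + (V_1 - 0)/2.7 = 0
Collecting terms: 0.6734 × V_1 = 3.03  =>  V_1 = 4.5 V
Power in each resistor, P = (ΔV)²/R:
  P_R1 = (10 - 4.5)²/3.3 = 9.167 W
  P_R2 = (4.5 - 0)²/2.7 = 7.5 W
P_total = P_R1 + P_R2 = 16.67 W

Final answer: 16.67 W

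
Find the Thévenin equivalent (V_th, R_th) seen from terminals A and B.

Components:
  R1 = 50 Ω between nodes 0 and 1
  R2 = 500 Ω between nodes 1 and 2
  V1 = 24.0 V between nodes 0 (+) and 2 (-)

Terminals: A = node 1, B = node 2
Step 1 — V_th is the open-circuit voltage V_A - V_B (nothing connected across the terminals).
Nodal analysis, taking node 2 as the 0 V reference.
Source V1 fixes V_0 = 24 V.
KCL at each unknown node (sum of currents leaving = 0; resistances in Ω):
  Node 1: (V_1 - 24)/50 + (V_1 - 0)/500 = 0
Collecting terms: 0.022 × V_1 = 0.48  =>  V_1 = 21.82 V
V_th = V_1 - V_2 = 21.82 - 0 = 21.82 V
Step 2 — R_th: zero the source — replace V1 by a short circuit (node 2 merges into node 0) — and find the resistance seen between A (node 1) and B (node 0).
Reduce the network between node 1 (A) and node 0 (B) by series/parallel combination:
  Rp1 = R1 ‖ R2 (parallel, both between nodes 0 and 1) = 1/(1/50 + 1/500) = 45.45 Ω
R_th = 45.45 Ω

Final answer: V_th = 21.82 V, R_th = 45.45 Ω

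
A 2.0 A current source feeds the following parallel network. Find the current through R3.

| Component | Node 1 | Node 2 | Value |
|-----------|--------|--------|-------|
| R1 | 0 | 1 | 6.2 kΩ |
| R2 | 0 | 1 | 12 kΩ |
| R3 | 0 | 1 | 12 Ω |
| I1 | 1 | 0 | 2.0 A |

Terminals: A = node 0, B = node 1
All resistors sit directly between nodes 0 and 1, so they are in parallel and share one voltage V; the full source current 2 A splits among them.
1/R_par = 1/6200 + 1/12000 + 1/12 = 0.08358 S  =>  R_par = 11.96 Ω
V = I × R_par = 2 × 11.96 = 23.93 V
I_R3 = V/R3 = 23.93/12 = 1.994 A

Final answer: 1.994 A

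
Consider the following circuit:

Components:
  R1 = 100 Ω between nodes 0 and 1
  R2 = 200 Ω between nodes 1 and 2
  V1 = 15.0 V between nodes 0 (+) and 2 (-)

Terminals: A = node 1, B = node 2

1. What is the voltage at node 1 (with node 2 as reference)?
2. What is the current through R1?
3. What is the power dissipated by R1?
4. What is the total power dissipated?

Nodal analysis, taking node 2 as the 0 V reference.
Source V1 fixes V_0 = 15 V.
KCL at each unknown node (sum of currents leaving = 0; resistances in Ω):
  Node 1: (V_1 - 15)/100 + (V_1 - 0)/200 = 0
Collecting terms: 0.015 × V_1 = 0.15  =>  V_1 = 10 V
Part 1:
  Read off the nodal solution: V_1 = 10 V
Part 2:
  I_R1 = (V_0 - V_1)/R1 = (15 - 10)/100 = 0.05 A
  Magnitude: I_R1 = 0.05 A
Part 3:
  I_R1 = (V_0 - V_1)/R1 = (15 - 10)/100 = 0.05 A
  P_R1 = I_R1² × R1 = (0.05)² × 100 = 0.25 W
Part 4:
  Power in each resistor, P = (ΔV)²/R:
    P_R1 = (15 - 10)²/100 = 0.25 W
    P_R2 = (10 - 0)²/200 = 0.5 W
  P_total = P_R1 + P_R2 = 0.75 W

Final answers:
1. V_1 = 10 V
2. I_R1 = 0.05 A
3. P_R1 = 0.25 W
4. P_total = 0.75 W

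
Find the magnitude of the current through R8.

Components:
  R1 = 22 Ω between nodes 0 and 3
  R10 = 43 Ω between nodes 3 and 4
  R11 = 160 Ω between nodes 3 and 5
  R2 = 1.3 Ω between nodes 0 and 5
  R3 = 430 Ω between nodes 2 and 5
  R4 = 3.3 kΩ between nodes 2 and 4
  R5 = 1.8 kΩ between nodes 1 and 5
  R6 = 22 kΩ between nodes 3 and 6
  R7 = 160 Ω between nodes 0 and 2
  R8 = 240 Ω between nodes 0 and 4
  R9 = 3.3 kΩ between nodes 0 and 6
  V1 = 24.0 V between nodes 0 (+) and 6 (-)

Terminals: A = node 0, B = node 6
Nodal analysis, taking node 6 as the 0 V reference.
Source V1 fixes V_0 = 24 V.
KCL at each unknown node (sum of currents leaving = 0; resistances in Ω):
  Node 1: (V_1 - V_5)/1800 = 0
  Node 2: (V_2 - V_5)/430 + (V_2 - V_4)/3300 + (V_2 - 24)/160 = 0
  Node 3: (V_3 - 24)/22 + (V_3 - 0)/22000 + (V_3 - V_4)/43 + (V_3 - V_5)/160 = 0
  Node 4: (V_4 - V_2)/3300 + (V_4 - 24)/240 + (V_4 - V_3)/43 = 0
  Node 5: (V_5 - 24)/1.3 + (V_5 - V_2)/430 + (V_5 - V_1)/1800 + (V_5 - V_3)/160 = 0
Collecting terms (coefficients in siemens):
  0.0005556·V_1 - 0.0005556·V_5 = 0
  0.008879·V_2 - 0.000303·V_4 - 0.002326·V_5 = 0.15
  0.07501·V_3 - 0.02326·V_4 - 0.00625·V_5 = 1.091
  0.02773·V_4 - 0.000303·V_2 - 0.02326·V_3 = 0.1
  0.7784·V_5 - 0.0005556·V_1 - 0.002326·V_2 - 0.00625·V_3 = 18.46
Solving these 5 simultaneous equations (Gaussian elimination) gives:
  V_1 = 24 V, V_2 = 24 V, V_3 = 23.98 V, V_4 = 23.98 V
  V_5 = 24 V
I_R8 = (V_0 - V_4)/R8 = (24 - 23.98)/240 = 0.0000688 A
|I_R8| = 0.0000688 A

Final answer: |I_R8| = 6.88e-05 A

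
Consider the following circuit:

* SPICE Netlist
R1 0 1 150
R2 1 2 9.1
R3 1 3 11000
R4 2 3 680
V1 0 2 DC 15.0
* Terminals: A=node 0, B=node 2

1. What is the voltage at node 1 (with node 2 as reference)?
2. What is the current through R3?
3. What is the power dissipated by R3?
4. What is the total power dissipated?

Nodal analysis, taking node 2 as the 0 V reference.
Source V1 fixes V_0 = 15 V.
KCL at each unknown node (sum of currents leaving = 0; resistances in Ω):
  Node 1: (V_1 - 15)/150 + (V_1 - 0)/9.1 + (V_1 - V_3)/11000 = 0
  Node 3: (V_3 - V_1)/11000 + (V_3 - 0)/680 = 0
Collecting terms (coefficients in siemens):
  0.1166·V_1 - 0.00009091·V_3 = 0.1
  0.001561·V_3 - 0.00009091·V_1 = 0
Determinant D = (0.1166)(0.001561) - (-0.00009091)(-0.00009091) = 0.0001821
V_1 = [(0.1)(0.001561) - (-0.00009091)(0)]/D = 0.8573 V
V_3 = [(0.1166)(0) - (0.1)(-0.00009091)]/D = 0.04991 V
Part 1:
  Read off the nodal solution: V_1 = 0.8573 V
Part 2:
  I_R3 = (V_1 - V_3)/R3 = (0.8573 - 0.04991)/11000 = 0.0000734 A
  Magnitude: I_R3 = 0.0000734 A
Part 3:
  I_R3 = (V_1 - V_3)/R3 = (0.8573 - 0.04991)/11000 = 0.0000734 A
  P_R3 = I_R3² × R3 = (0.0000734)² × 11000 = 0.00005926 W
Part 4:
  Power in each resistor, P = (ΔV)²/R:
    P_R1 = (15 - 0.8573)²/150 = 1.333 W
    P_R2 = (0.8573 - 0)²/9.1 = 0.08077 W
    P_R3 = (0.8573 - 0.04991)²/11000 = 0.00005926 W
    P_R4 = (0 - 0.04991)²/680 = 0.000003664 W
  P_total = P_R1 + P_R2 + P_R3 + P_R4 = 1.414 W

Final answers:
1. V_1 = 0.8573 V
2. I_R3 = 7.34e-05 A
3. P_R3 = 5.926e-05 W
4. P_total = 1.414 W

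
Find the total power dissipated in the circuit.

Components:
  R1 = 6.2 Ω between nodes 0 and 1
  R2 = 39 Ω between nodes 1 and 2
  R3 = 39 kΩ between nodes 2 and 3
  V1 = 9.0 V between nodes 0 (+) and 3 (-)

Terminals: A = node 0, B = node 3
Nodal analysis, taking node 3 as the 0 V reference.
Source V1 fixes V_0 = 9 V.
KCL at each unknown node (sum of currents leaving = 0; resistances in Ω):
  Node 1: (V_1 - 9)/6.2 + (V_1 - V_2)/39 = 0
  Node 2: (V_2 - V_1)/39 + (V_2 - 0)/39000 = 0
Collecting terms (coefficients in siemens):
  0.1869·V_1 - 0.02564·V_2 = 1.452
  0.02567·V_2 - 0.02564·V_1 = 0
Determinant D = (0.1869)(0.02567) - (-0.02564)(-0.02564) = 0.00414
V_1 = [(1.452)(0.02567) - (-0.02564)(0)]/D = 8.999 V
V_2 = [(0.1869)(0) - (1.452)(-0.02564)]/D = 8.99 V
Power in each resistor, P = (ΔV)²/R:
  P_R1 = (9 - 8.999)²/6.2 = 0.0000003294 W
  P_R2 = (8.999 - 8.99)²/39 = 0.000002072 W
  P_R3 = (8.99 - 0)²/39000 = 0.002072 W
P_total = P_R1 + P_R2 + P_R3 = 0.002075 W

Final answer: 0.002075 W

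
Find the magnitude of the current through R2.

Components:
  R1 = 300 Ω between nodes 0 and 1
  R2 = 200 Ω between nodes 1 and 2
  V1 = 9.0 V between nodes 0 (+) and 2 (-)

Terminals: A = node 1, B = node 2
Nodal analysis, taking node 2 as the 0 V reference.
Source V1 fixes V_0 = 9 V.
KCL at each unknown node (sum of currents leaving = 0; resistances in Ω):
  Node 1: (V_1 - 9)/300 + (V_1 - 0)/200 = 0
Collecting terms: 0.008333 × V_1 = 0.03  =>  V_1 = 3.6 V
I_R2 = (V_1 - V_2)/R2 = (3.6 - 0)/200 = 0.018 A
|I_R2| = 0.018 A

Final answer: |I_R2| = 0.018 A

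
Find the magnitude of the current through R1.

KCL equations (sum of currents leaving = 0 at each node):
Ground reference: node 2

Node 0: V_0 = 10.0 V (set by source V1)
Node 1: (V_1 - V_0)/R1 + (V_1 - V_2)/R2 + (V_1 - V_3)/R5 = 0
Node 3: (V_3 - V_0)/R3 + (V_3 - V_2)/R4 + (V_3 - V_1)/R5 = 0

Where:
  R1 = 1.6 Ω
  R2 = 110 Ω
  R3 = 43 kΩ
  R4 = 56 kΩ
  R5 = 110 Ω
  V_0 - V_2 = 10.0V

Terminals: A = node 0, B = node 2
Nodal analysis, taking node 2 as the 0 V reference.
Source V1 fixes V_0 = 10 V.
KCL at each unknown node (sum of currents leaving = 0; resistances in Ω):
  Node 1: (V_1 - 10)/1.6 + (V_1 - 0)/110 + (V_1 - V_3)/110 = 0
  Node 3: (V_3 - 10)/43000 + (V_3 - 0)/56000 + (V_3 - V_1)/110 = 0
Collecting terms (coefficients in siemens):
  0.6432·V_1 - 0.009091·V_3 = 6.25
  0.009132·V_3 - 0.009091·V_1 = 0.0002326
Determinant D = (0.6432)(0.009132) - (-0.009091)(-0.009091) = 0.005791
V_1 = [(6.25)(0.009132) - (-0.009091)(0.0002326)]/D = 9.856 V
V_3 = [(0.6432)(0.0002326) - (6.25)(-0.009091)]/D = 9.837 V
I_R1 = (V_0 - V_1)/R1 = (10 - 9.856)/1.6 = 0.08978 A
|I_R1| = 0.08978 A

Final answer: |I_R1| = 0.08978 A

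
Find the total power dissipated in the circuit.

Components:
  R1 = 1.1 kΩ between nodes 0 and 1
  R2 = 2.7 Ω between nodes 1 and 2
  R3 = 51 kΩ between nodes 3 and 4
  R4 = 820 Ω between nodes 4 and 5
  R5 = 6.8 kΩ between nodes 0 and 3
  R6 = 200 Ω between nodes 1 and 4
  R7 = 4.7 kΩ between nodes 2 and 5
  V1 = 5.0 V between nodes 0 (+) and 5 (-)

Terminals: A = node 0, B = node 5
Nodal analysis, taking node 5 as the 0 V reference.
Source V1 fixes V_0 = 5 V.
KCL at each unknown node (sum of currents leaving = 0; resistances in Ω):
  Node 1: (V_1 - 5)/1100 + (V_1 - V_2)/2.7 + (V_1 - V_4)/200 = 0
  Node 2: (V_2 - V_1)/2.7 + (V_2 - 0)/4700 = 0
  Node 3: (V_3 - V_4)/51000 + (V_3 - 5)/6800 = 0
  Node 4: (V_4 - V_3)/51000 + (V_4 - 0)/820 + (V_4 - V_1)/200 = 0
Collecting terms (coefficients in siemens):
  0.3763·V_1 - 0.3704·V_2 - 0.005·V_4 = 0.004545
  0.3706·V_2 - 0.3704·V_1 = 0
  0.0001667·V_3 - 0.00001961·V_4 = 0.0007353
  0.006239·V_4 - 0.005·V_1 - 0.00001961·V_3 = 0
Solving these 4 simultaneous equations (Gaussian elimination) gives:
  V_1 = 2.184 V, V_2 = 2.182 V, V_3 = 4.619 V, V_4 = 1.765 V
Power in each resistor, P = (ΔV)²/R:
  P_R1 = (5 - 2.184)²/1100 = 0.00721 W
  P_R2 = (2.184 - 2.182)²/2.7 = 0.0000005822 W
  P_R3 = (4.619 - 1.765)²/51000 = 0.0001598 W
  P_R4 = (1.765 - 0)²/820 = 0.003797 W
  P_R5 = (5 - 4.619)²/6800 = 0.00002131 W
  P_R6 = (2.184 - 1.765)²/200 = 0.0008786 W
  P_R7 = (2.182 - 0)²/4700 = 0.001013 W
P_total = P_R1 + P_R2 + P_R3 + P_R4 + P_R5 + P_R6 + P_R7 = 0.01308 W

Final answer: 0.01308 W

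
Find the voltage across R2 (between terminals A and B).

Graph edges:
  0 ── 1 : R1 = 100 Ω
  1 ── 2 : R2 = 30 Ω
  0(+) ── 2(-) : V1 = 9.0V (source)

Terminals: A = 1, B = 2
R1 and R2 are in series across V1 (node 0 → node 1 → node 2), and the output A–B is taken across R2, so this is a voltage divider.
Series current: I = V1/(R1 + R2) = 9/(100 + 30) = 9/130 = 0.06923 A
V_R2 = I × R2 = V1 × R2/(R1 + R2) = 9 × 30/130 = 2.077 V

Final answer: 2.077 V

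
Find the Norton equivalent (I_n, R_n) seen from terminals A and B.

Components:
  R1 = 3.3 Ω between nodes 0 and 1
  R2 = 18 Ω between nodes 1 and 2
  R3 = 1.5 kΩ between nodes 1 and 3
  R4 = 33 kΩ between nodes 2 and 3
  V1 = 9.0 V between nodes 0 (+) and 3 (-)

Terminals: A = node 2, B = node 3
Find the Thévenin equivalent first; then I_n = V_th/R_th and R_n = R_th.
Step 1 — V_th is the open-circuit voltage V_A - V_B (nothing connected across the terminals).
Nodal analysis, taking node 3 as the 0 V reference.
Source V1 fixes V_0 = 9 V.
KCL at each unknown node (sum of currents leaving = 0; resistances in Ω):
  Node 1: (V_1 - 9)/3.3 + (V_1 - V_2)/18 + (V_1 - 0)/1500 = 0
  Node 2: (V_2 - V_1)/18 + (V_2 - 0)/33000 = 0
Collecting terms (coefficients in siemens):
  0.3593·V_1 - 0.05556·V_2 = 2.727
  0.05559·V_2 - 0.05556·V_1 = 0
Determinant D = (0.3593)(0.05559) - (-0.05556)(-0.05556) = 0.01688
V_1 = [(2.727)(0.05559) - (-0.05556)(0)]/D = 8.979 V
V_2 = [(0.3593)(0) - (2.727)(-0.05556)]/D = 8.974 V
V_th = V_2 - V_3 = 8.974 - 0 = 8.974 V
Step 2 — R_th: zero the source — replace V1 by a short circuit (node 3 merges into node 0) — and find the resistance seen between A (node 2) and B (node 0).
Reduce the network between node 2 (A) and node 0 (B) by series/parallel combination:
  Rp1 = R1 ‖ R3 (parallel, both between nodes 0 and 1) = 1/(1/3.3 + 1/1500) = 3.293 Ω
  Rs1 = R2 + Rp1 (series, joined only at node 1) = 18 + 3.293 = 21.29 Ω
  Rp2 = R4 ‖ Rs1 (parallel, both between nodes 0 and 2) = 1/(1/33000 + 1/21.29) = 21.28 Ω
R_th = 21.28 Ω
I_n = V_th/R_th = 8.974/21.28 = 0.4218 A, and R_n = R_th = 21.28 Ω

Final answer: I_n = 0.4218 A, R_n = 21.28 Ω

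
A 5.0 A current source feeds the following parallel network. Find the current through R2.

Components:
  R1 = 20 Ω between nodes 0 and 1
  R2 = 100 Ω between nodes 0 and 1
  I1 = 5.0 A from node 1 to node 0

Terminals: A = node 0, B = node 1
All resistors sit directly between nodes 0 and 1, so they are in parallel and share one voltage V; the full source current 5 A splits among them.
1/R_par = 1/20 + 1/100 = 0.06 S  =>  R_par = 16.67 Ω
V = I × R_par = 5 × 16.67 = 83.33 V
I_R2 = V/R2 = 83.33/100 = 0.8333 A

Final answer: 0.8333 A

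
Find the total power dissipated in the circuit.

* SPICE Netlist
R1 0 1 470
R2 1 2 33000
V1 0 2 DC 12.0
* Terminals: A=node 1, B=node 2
Nodal analysis, taking node 2 as the 0 V reference.
Source V1 fixes V_0 = 12 V.
KCL at each unknown node (sum of currents leaving = 0; resistances in Ω):
  Node 1: (V_1 - 12)/470 + (V_1 - 0)/33000 = 0
Collecting terms: 0.002158 × V_1 = 0.02553  =>  V_1 = 11.83 V
Power in each resistor, P = (ΔV)²/R:
  P_R1 = (12 - 11.83)²/470 = 0.00006042 W
  P_R2 = (11.83 - 0)²/33000 = 0.004242 W
P_total = P_R1 + P_R2 = 0.004302 W

Final answer: 0.004302 W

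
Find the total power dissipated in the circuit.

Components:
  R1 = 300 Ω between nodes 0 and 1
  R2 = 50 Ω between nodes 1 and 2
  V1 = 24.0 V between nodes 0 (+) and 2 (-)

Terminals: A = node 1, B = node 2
Nodal analysis, taking node 2 as the 0 V reference.
Source V1 fixes V_0 = 24 V.
KCL at each unknown node (sum of currents leaving = 0; resistances in Ω):
  Node 1: (V_1 - 24)/300 + (V_1 - 0)/50 = 0
Collecting terms: 0.02333 × V_1 = 0.08  =>  V_1 = 3.429 V
Power in each resistor, P = (ΔV)²/R:
  P_R1 = (24 - 3.429)²/300 = 1.411 W
  P_R2 = (3.429 - 0)²/50 = 0.2351 W
P_total = P_R1 + P_R2 = 1.646 W

Final answer: 1.646 W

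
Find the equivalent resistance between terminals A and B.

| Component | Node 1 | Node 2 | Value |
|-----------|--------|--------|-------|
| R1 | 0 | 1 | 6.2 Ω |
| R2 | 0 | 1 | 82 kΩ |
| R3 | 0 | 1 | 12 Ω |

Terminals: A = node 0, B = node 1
Reduce the network between node 0 (A) and node 1 (B) by series/parallel combination:
  Rp1 = R1 ‖ R2 ‖ R3 (parallel, all between nodes 0 and 1) = 1/(1/6.2 + 1/82000 + 1/12) = 4.088 Ω
R_eq = 4.088 Ω

Final answer: 4.088 Ω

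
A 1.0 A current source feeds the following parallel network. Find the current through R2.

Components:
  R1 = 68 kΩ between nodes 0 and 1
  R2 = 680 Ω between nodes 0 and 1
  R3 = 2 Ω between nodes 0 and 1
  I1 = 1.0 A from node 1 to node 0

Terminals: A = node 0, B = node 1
All resistors sit directly between nodes 0 and 1, so they are in parallel and share one voltage V; the full source current 1 A splits among them.
1/R_par = 1/68000 + 1/680 + 1/2 = 0.5015 S  =>  R_par = 1.994 Ω
V = I × R_par = 1 × 1.994 = 1.994 V
I_R2 = V/R2 = 1.994/680 = 0.002932 A

Final answer: 0.002932 A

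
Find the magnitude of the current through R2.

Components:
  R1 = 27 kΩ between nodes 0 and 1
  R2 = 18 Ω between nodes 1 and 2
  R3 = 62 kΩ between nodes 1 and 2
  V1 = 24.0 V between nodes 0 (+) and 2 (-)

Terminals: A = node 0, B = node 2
Nodal analysis, taking node 2 as the 0 V reference.
Source V1 fixes V_0 = 24 V.
KCL at each unknown node (sum of currents leaving = 0; resistances in Ω):
  Node 1: (V_1 - 24)/27000 + (V_1 - 0)/18 + (V_1 - 0)/62000 = 0
Collecting terms: 0.05561 × V_1 = 0.0008889  =>  V_1 = 0.01598 V
I_R2 = (V_1 - V_2)/R2 = (0.01598 - 0)/18 = 0.000888 A
|I_R2| = 0.000888 A

Final answer: |I_R2| = 0.000888 A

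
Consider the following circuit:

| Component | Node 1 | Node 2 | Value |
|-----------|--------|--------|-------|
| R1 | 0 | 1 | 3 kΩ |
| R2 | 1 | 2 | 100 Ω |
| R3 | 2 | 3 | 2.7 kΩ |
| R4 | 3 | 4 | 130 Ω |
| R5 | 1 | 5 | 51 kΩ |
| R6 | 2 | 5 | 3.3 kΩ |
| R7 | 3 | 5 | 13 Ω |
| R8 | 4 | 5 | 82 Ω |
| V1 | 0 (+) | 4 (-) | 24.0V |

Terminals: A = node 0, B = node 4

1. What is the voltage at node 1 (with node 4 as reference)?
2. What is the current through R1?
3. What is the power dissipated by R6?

Nodal analysis, taking node 4 as the 0 V reference.
Source V1 fixes V_0 = 24 V.
KCL at each unknown node (sum of currents leaving = 0; resistances in Ω):
  Node 1: (V_1 - 24)/3000 + (V_1 - V_2)/100 + (V_1 - V_5)/51000 = 0
  Node 2: (V_2 - V_1)/100 + (V_2 - V_3)/2700 + (V_2 - V_5)/3300 = 0
  Node 3: (V_3 - V_2)/2700 + (V_3 - 0)/130 + (V_3 - V_5)/13 = 0
  Node 5: (V_5 - V_1)/51000 + (V_5 - V_2)/3300 + (V_5 - V_3)/13 + (V_5 - 0)/82 = 0
Collecting terms (coefficients in siemens):
  0.01035·V_1 - 0.01·V_2 - 0.00001961·V_5 = 0.008
  0.01067·V_2 - 0.01·V_1 - 0.0003704·V_3 - 0.000303·V_5 = 0
  0.08499·V_3 - 0.0003704·V_2 - 0.07692·V_5 = 0
  0.08944·V_5 - 0.00001961·V_1 - 0.000303·V_2 - 0.07692·V_3 = 0
Solving these 4 simultaneous equations (Gaussian elimination) gives:
  V_1 = 8.306 V, V_2 = 7.799 V, V_3 = 0.2688 V, V_5 = 0.2594 V
Part 1:
  Read off the nodal solution: V_1 = 8.306 V
Part 2:
  I_R1 = (V_0 - V_1)/R1 = (24 - 8.306)/3000 = 0.005231 A
  Magnitude: I_R1 = 0.005231 A
Part 3:
  I_R6 = (V_2 - V_5)/R6 = (7.799 - 0.2594)/3300 = 0.002285 A
  P_R6 = I_R6² × R6 = (0.002285)² × 3300 = 0.01722 W

Final answers:
1. V_1 = 8.306 V
2. I_R1 = 0.005231 A
3. P_R6 = 0.01722 W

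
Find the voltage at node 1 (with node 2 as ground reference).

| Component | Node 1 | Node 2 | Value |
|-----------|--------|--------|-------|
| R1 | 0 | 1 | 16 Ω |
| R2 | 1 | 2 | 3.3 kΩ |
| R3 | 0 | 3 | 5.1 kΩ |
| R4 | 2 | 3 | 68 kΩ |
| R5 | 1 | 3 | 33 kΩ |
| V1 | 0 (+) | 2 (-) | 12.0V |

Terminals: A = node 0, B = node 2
Nodal analysis, taking node 2 as the 0 V reference.
Source V1 fixes V_0 = 12 V.
KCL at each unknown node (sum of currents leaving = 0; resistances in Ω):
  Node 1: (V_1 - 12)/16 + (V_1 - 0)/3300 + (V_1 - V_3)/33000 = 0
  Node 3: (V_3 - 12)/5100 + (V_3 - 0)/68000 + (V_3 - V_1)/33000 = 0
Collecting terms (coefficients in siemens):
  0.06283·V_1 - 0.0000303·V_3 = 0.75
  0.0002411·V_3 - 0.0000303·V_1 = 0.002353
Determinant D = (0.06283)(0.0002411) - (-0.0000303)(-0.0000303) = 0.00001515
V_1 = [(0.75)(0.0002411) - (-0.0000303)(0.002353)]/D = 11.94 V
V_3 = [(0.06283)(0.002353) - (0.75)(-0.0000303)]/D = 11.26 V
The requested potential is V_1 = 11.94 V.

Final answer: V_1 = 11.94 V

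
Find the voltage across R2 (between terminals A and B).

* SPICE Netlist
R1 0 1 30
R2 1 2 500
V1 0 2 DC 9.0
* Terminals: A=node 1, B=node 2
R1 and R2 are in series across V1 (node 0 → node 1 → node 2), and the output A–B is taken across R2, so this is a voltage divider.
Series current: I = V1/(R1 + R2) = 9/(30 + 500) = 9/530 = 0.01698 A
V_R2 = I × R2 = V1 × R2/(R1 + R2) = 9 × 500/530 = 8.491 V

Final answer: 8.491 V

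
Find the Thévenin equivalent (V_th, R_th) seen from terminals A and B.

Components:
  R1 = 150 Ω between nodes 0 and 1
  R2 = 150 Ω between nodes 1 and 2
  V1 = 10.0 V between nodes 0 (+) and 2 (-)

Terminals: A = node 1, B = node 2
Step 1 — V_th is the open-circuit voltage V_A - V_B (nothing connected across the terminals).
Nodal analysis, taking node 2 as the 0 V reference.
Source V1 fixes V_0 = 10 V.
KCL at each unknown node (sum of currents leaving = 0; resistances in Ω):
  Node 1: (V_1 - 10)/150 + (V_1 - 0)/150 = 0
Collecting terms: 0.01333 × V_1 = 0.06667  =>  V_1 = 5 V
V_th = V_1 - V_2 = 5 - 0 = 5 V
Step 2 — R_th: zero the source — replace V1 by a short circuit (node 2 merges into node 0) — and find the resistance seen between A (node 1) and B (node 0).
Reduce the network between node 1 (A) and node 0 (B) by series/parallel combination:
  Rp1 = R1 ‖ R2 (parallel, both between nodes 0 and 1) = 1/(1/150 + 1/150) = 75 Ω
R_th = 75 Ω

Final answer: V_th = 5 V, R_th = 75 Ω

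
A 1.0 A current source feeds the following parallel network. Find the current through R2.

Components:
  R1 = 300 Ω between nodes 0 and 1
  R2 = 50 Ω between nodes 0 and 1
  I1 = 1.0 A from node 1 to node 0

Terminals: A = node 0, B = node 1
All resistors sit directly between nodes 0 and 1, so they are in parallel and share one voltage V; the full source current 1 A splits among them.
1/R_par = 1/300 + 1/50 = 0.02333 S  =>  R_par = 42.86 Ω
V = I × R_par = 1 × 42.86 = 42.86 V
I_R2 = V/R2 = 42.86/50 = 0.8571 A

Final answer: 0.8571 A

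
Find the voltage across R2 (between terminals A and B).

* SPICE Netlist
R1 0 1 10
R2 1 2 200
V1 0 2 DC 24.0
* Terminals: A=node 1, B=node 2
R1 and R2 are in series across V1 (node 0 → node 1 → node 2), and the output A–B is taken across R2, so this is a voltage divider.
Series current: I = V1/(R1 + R2) = 24/(10 + 200) = 24/210 = 0.1143 A
V_R2 = I × R2 = V1 × R2/(R1 + R2) = 24 × 200/210 = 22.86 V

Final answer: 22.86 V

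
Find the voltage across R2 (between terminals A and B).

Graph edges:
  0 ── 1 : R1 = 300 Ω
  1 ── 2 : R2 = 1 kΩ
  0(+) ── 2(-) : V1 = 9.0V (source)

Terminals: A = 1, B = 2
R1 and R2 are in series across V1 (node 0 → node 1 → node 2), and the output A–B is taken across R2, so this is a voltage divider.
Series current: I = V1/(R1 + R2) = 9/(300 + 1000) = 9/1300 = 0.006923 A
V_R2 = I × R2 = V1 × R2/(R1 + R2) = 9 × 1000/1300 = 6.923 V

Final answer: 6.923 V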